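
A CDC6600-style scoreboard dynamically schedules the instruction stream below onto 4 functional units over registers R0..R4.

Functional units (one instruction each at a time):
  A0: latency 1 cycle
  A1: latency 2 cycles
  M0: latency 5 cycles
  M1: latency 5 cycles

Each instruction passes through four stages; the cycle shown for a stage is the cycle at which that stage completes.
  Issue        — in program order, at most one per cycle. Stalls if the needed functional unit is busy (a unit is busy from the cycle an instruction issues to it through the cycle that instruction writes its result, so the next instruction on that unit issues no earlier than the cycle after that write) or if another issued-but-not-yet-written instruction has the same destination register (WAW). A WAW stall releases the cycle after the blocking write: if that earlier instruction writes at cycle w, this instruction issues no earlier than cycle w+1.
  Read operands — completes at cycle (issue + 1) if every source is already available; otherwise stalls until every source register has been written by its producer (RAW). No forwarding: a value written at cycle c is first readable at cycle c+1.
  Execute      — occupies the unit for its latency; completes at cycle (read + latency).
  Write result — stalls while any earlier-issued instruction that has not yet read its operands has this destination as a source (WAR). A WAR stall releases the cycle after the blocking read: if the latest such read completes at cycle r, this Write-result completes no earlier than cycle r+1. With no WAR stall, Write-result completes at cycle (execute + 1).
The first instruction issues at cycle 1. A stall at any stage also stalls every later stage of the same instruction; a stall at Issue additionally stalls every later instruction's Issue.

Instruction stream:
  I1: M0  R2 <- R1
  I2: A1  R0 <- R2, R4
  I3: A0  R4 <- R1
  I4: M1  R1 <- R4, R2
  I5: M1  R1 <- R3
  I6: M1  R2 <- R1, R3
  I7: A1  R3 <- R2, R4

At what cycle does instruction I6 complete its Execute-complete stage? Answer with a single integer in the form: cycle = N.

c1: I1 issues→M0
c2: I1 reads | I2 issues→A1
c3: I3 issues→A0
c4: I3 reads | I4 issues→M1
c5: I3 exec-done
c7: I1 exec-done
c8: I1 writes R2
c9: I2 reads
c10: I3 writes R4
c11: I2 exec-done | I4 reads
c12: I2 writes R0
c16: I4 exec-done
c17: I4 writes R1
c18: I5 issues→M1
c19: I5 reads
c24: I5 exec-done
c25: I5 writes R1
c26: I6 issues→M1
c27: I6 reads | I7 issues→A1
c32: I6 exec-done
c33: I6 writes R2
c34: I7 reads
c36: I7 exec-done
c37: I7 writes R3

cycle = 32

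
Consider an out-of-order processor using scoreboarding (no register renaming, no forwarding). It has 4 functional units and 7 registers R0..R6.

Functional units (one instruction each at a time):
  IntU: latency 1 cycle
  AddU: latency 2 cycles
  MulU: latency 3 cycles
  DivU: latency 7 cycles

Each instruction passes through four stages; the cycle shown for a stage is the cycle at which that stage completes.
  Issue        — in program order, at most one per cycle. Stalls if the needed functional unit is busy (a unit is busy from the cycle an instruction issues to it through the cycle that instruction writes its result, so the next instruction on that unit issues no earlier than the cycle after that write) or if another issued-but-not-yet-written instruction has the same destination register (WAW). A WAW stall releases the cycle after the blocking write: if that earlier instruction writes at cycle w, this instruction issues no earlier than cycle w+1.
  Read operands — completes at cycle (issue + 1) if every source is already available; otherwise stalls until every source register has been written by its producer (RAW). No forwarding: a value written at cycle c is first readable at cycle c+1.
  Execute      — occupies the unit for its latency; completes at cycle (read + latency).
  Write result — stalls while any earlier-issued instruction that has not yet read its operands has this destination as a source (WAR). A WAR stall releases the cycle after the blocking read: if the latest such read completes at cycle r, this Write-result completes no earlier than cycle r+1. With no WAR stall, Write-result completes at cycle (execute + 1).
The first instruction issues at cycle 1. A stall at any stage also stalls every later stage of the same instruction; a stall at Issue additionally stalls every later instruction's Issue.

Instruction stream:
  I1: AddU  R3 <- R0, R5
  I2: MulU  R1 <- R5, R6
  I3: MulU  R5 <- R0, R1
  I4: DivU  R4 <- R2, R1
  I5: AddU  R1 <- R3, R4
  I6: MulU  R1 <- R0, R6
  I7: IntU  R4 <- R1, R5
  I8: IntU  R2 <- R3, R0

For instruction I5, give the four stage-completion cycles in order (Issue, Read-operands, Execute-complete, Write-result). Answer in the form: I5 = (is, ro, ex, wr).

[1] I1 dispatched to AddU
[2] I1 operands ready; I2 dispatched to MulU
[3] I2 operands ready
[4] I1 complete
[5] R3←I1
[6] I2 complete
[7] R1←I2
[8] I3 dispatched to MulU
[9] I3 operands ready; I4 dispatched to DivU
[10] I4 operands ready; I5 dispatched to AddU
[12] I3 complete
[13] R5←I3
[17] I4 complete
[18] R4←I4
[19] I5 operands ready
[21] I5 complete
[22] R1←I5
[23] I6 dispatched to MulU
[24] I6 operands ready; I7 dispatched to IntU
[27] I6 complete
[28] R1←I6
[29] I7 operands ready
[30] I7 complete
[31] R4←I7
[32] I8 dispatched to IntU
[33] I8 operands ready
[34] I8 complete
[35] R2←I8

I5 = (10, 19, 21, 22)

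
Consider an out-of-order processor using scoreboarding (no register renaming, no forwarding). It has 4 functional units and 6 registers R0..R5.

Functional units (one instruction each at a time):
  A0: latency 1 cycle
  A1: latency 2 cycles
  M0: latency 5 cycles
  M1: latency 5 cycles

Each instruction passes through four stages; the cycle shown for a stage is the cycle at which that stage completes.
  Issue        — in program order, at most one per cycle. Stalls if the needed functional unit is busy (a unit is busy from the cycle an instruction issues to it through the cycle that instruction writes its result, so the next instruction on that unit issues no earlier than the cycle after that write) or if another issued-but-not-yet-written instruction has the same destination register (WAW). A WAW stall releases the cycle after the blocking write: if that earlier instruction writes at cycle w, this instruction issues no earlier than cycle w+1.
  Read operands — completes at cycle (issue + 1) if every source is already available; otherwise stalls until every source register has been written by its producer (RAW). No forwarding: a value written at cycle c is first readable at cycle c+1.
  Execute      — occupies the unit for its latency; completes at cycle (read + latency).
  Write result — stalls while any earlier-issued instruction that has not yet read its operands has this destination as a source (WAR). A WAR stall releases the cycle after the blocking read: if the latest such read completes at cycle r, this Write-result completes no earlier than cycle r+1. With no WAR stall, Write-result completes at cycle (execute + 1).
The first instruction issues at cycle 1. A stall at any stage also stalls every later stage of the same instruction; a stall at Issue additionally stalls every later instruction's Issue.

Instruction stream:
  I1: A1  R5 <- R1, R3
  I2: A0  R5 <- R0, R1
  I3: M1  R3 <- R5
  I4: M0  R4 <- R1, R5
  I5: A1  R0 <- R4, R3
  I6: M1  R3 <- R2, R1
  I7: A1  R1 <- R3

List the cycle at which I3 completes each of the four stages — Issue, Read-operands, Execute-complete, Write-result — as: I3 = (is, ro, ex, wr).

I3 = (7, 10, 15, 16)

[1] I1→A1
[2] I1 RO
[4] I1 EX
[5] I1 WR R5
[6] I2→A0
[7] I2 RO; I3→M1
[8] I2 EX; I4→M0
[9] I2 WR R5; I5→A1
[10] I3 RO; I4 RO
[15] I3 EX; I4 EX
[16] I3 WR R3; I4 WR R4
[17] I5 RO; I6→M1
[18] I6 RO
[19] I5 EX
[20] I5 WR R0
[21] I7→A1
[23] I6 EX
[24] I6 WR R3
[25] I7 RO
[27] I7 EX
[28] I7 WR R1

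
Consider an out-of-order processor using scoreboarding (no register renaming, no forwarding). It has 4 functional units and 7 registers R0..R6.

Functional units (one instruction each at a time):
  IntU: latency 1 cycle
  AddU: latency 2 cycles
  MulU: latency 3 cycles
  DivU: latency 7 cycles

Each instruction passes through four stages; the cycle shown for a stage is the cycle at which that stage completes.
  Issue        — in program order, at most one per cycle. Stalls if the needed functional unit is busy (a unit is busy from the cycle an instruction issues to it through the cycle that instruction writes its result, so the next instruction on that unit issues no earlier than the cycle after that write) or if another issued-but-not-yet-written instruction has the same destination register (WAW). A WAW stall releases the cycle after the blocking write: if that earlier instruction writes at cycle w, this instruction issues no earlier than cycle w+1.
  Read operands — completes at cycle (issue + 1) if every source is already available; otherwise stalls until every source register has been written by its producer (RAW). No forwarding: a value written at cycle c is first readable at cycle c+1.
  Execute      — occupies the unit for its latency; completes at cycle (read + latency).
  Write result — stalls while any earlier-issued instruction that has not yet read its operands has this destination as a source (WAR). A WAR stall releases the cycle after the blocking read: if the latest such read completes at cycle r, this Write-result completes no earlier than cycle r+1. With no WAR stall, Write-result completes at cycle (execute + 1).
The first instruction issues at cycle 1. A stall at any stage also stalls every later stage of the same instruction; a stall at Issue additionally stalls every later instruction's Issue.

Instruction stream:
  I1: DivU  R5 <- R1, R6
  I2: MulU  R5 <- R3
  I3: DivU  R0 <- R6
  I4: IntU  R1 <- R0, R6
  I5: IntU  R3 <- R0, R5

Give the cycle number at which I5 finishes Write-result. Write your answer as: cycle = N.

[1] issue I1 (DivU)
[2] I1 read-ops
[9] I1 finished on DivU
[10] I1→R5
[11] issue I2 (MulU)
[12] I2 read-ops; issue I3 (DivU)
[13] I3 read-ops; issue I4 (IntU)
[15] I2 finished on MulU
[16] I2→R5
[20] I3 finished on DivU
[21] I3→R0
[22] I4 read-ops
[23] I4 finished on IntU
[24] I4→R1
[25] issue I5 (IntU)
[26] I5 read-ops
[27] I5 finished on IntU
[28] I5→R3

cycle = 28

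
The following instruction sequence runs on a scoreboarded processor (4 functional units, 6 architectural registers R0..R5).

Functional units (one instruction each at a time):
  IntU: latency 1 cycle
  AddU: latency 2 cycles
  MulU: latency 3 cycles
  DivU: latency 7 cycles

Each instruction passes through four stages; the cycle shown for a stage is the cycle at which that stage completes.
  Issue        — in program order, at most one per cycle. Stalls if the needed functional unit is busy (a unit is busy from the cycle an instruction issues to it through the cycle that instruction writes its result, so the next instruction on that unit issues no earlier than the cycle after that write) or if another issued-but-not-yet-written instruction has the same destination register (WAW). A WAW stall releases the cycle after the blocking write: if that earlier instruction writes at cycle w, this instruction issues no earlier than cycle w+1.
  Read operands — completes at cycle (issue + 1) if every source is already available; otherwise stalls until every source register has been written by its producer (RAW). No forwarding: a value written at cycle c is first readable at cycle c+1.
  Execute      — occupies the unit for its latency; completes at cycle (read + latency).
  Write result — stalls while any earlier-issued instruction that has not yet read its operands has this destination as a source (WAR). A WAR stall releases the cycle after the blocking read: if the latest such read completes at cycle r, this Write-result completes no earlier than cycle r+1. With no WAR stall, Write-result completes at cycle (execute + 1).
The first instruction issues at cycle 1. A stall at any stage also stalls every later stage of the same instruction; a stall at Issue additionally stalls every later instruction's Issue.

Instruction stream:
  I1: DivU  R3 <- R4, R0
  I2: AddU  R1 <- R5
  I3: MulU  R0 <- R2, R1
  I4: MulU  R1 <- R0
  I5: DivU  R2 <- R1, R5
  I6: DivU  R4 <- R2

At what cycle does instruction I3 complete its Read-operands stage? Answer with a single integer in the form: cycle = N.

cycle = 7

  I1 | 1 | 2 | 9 | 10
  I2 | 2 | 3 | 5 | 6
  I3 | 3 | 7 | 10 | 11   RAW R1: wait I2 write@6
  I4 | 12 | 13 | 16 | 17   struct: MulU busy until I3 writes@11
  I5 | 13 | 18 | 25 | 26   RAW R1: wait I4 write@17
  I6 | 27 | 28 | 35 | 36   struct: DivU busy until I5 writes@26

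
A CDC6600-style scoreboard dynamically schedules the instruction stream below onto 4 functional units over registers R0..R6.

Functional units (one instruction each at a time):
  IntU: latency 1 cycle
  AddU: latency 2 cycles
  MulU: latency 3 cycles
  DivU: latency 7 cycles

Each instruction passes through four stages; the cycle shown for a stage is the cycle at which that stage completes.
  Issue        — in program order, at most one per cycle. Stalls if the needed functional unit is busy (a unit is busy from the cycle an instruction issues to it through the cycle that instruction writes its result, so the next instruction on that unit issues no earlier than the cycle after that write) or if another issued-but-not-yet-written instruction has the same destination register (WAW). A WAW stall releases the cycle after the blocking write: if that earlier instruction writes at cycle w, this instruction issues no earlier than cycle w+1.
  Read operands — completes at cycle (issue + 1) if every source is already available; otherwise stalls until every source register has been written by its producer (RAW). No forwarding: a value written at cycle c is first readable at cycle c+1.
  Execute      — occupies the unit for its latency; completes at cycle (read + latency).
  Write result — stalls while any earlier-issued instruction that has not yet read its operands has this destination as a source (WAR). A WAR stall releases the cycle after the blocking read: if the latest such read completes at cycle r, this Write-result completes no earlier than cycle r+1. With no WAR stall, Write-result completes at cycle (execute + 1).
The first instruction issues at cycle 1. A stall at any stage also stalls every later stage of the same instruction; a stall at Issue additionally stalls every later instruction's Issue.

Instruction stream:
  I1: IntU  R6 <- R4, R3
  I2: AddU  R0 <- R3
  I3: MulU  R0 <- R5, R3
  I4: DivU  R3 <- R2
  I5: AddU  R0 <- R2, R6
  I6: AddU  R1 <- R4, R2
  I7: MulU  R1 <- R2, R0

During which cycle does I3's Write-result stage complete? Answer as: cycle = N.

cycle = 12

t=1  I1 dispatched to IntU
t=2  I1 operands ready, I2 dispatched to AddU
t=3  I1 complete, I2 operands ready
t=4  R6←I1
t=5  I2 complete
t=6  R0←I2
t=7  I3 dispatched to MulU
t=8  I3 operands ready, I4 dispatched to DivU
t=9  I4 operands ready
t=11  I3 complete
t=12  R0←I3
t=13  I5 dispatched to AddU
t=14  I5 operands ready
t=16  I4 complete, I5 complete
t=17  R3←I4, R0←I5
t=18  I6 dispatched to AddU
t=19  I6 operands ready
t=21  I6 complete
t=22  R1←I6
t=23  I7 dispatched to MulU
t=24  I7 operands ready
t=27  I7 complete
t=28  R1←I7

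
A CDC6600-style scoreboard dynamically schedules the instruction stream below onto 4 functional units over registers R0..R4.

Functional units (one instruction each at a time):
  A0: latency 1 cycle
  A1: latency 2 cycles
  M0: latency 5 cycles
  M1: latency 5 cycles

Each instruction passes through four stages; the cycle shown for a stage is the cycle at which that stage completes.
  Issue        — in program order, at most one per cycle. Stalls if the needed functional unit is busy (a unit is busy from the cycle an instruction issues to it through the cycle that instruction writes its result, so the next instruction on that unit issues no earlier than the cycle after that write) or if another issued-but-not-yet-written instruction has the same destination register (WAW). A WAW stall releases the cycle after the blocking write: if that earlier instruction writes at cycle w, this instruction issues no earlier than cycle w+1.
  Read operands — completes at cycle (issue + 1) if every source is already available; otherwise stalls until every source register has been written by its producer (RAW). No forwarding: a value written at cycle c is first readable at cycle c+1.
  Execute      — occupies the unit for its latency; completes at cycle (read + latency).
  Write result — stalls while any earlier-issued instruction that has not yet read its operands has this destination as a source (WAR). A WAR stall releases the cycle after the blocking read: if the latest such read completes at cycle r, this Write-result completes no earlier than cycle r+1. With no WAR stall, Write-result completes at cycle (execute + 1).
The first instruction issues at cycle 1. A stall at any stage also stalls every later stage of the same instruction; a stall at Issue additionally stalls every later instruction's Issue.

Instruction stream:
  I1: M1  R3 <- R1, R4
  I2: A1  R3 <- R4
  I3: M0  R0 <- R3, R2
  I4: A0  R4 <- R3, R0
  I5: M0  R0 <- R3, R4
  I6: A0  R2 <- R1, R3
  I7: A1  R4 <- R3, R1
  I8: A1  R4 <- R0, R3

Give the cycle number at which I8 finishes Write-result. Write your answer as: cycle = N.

cycle = 34

  I1 | 1 | 2 | 7 | 8
  I2 | 9 | 10 | 12 | 13   WAW R3: wait I1 write@8
  I3 | 10 | 14 | 19 | 20   RAW R3: wait I2 write@13
  I4 | 11 | 21 | 22 | 23   RAW R0: wait I3 write@20
  I5 | 21 | 24 | 29 | 30   struct: M0 busy until I3 writes@20 · RAW R4: wait I4 write@23
  I6 | 24 | 25 | 26 | 27   struct: A0 busy until I4 writes@23
  I7 | 25 | 26 | 28 | 29
  I8 | 30 | 31 | 33 | 34   struct: A1 busy until I7 writes@29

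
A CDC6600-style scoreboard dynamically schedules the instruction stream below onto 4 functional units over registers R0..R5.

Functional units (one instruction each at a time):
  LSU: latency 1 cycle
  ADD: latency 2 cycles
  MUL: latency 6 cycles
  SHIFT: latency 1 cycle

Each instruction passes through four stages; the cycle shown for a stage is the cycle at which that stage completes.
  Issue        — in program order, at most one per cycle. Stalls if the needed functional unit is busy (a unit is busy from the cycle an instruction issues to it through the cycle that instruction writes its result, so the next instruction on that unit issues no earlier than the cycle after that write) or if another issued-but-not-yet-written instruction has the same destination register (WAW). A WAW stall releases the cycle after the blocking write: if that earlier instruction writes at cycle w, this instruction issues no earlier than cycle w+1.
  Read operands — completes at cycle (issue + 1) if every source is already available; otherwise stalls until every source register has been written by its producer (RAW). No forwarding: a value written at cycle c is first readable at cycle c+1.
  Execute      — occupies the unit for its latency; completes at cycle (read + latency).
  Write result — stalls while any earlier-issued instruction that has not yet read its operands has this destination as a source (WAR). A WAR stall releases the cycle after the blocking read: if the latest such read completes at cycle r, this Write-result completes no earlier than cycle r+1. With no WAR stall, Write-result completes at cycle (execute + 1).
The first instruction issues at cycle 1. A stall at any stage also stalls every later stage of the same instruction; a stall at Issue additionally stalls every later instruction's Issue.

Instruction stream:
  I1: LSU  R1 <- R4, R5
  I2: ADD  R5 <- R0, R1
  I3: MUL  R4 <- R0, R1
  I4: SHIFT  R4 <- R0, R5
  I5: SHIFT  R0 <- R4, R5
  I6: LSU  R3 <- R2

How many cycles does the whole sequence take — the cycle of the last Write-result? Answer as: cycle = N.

t=1  issue I1 (LSU)
t=2  I1 read-ops; issue I2 (ADD)
t=3  I1 finished on LSU; issue I3 (MUL)
t=4  I1→R1
t=5  I2 read-ops; I3 read-ops
t=7  I2 finished on ADD
t=8  I2→R5
t=11  I3 finished on MUL
t=12  I3→R4
t=13  issue I4 (SHIFT)
t=14  I4 read-ops
t=15  I4 finished on SHIFT
t=16  I4→R4
t=17  issue I5 (SHIFT)
t=18  I5 read-ops; issue I6 (LSU)
t=19  I5 finished on SHIFT; I6 read-ops
t=20  I5→R0; I6 finished on LSU
t=21  I6→R3

cycle = 21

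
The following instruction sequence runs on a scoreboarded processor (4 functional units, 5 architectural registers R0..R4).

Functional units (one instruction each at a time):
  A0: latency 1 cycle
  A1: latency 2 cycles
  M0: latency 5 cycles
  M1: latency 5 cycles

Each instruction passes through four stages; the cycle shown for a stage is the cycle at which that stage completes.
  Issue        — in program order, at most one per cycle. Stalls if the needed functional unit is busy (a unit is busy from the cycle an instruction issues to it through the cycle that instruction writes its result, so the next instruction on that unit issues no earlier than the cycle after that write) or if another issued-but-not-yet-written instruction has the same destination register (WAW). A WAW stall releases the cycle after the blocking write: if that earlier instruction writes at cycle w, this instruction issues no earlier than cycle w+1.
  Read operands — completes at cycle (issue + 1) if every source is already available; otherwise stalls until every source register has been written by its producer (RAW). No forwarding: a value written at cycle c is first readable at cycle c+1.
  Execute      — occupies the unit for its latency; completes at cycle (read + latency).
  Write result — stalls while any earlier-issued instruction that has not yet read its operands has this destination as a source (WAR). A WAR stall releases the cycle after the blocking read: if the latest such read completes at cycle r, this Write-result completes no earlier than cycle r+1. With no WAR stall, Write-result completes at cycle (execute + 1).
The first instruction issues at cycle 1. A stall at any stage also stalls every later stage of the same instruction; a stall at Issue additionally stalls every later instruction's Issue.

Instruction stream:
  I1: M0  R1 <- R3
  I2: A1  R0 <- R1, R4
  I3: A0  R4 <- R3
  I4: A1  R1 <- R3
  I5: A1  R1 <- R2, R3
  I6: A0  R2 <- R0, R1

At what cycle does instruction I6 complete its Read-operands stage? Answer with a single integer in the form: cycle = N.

cycle = 23

I1  is:1  ro:2  ex:7  wr:8
I2  is:2  ro:9  ex:11  wr:12  — RAW R1: wait I1 write@8
I3  is:3  ro:4  ex:5  wr:10  — WAR R4: wait I2 read@9
I4  is:13  ro:14  ex:16  wr:17  — struct: A1 busy until I2 writes@12
I5  is:18  ro:19  ex:21  wr:22  — struct: A1 busy until I4 writes@17
I6  is:19  ro:23  ex:24  wr:25  — RAW R1: wait I5 write@22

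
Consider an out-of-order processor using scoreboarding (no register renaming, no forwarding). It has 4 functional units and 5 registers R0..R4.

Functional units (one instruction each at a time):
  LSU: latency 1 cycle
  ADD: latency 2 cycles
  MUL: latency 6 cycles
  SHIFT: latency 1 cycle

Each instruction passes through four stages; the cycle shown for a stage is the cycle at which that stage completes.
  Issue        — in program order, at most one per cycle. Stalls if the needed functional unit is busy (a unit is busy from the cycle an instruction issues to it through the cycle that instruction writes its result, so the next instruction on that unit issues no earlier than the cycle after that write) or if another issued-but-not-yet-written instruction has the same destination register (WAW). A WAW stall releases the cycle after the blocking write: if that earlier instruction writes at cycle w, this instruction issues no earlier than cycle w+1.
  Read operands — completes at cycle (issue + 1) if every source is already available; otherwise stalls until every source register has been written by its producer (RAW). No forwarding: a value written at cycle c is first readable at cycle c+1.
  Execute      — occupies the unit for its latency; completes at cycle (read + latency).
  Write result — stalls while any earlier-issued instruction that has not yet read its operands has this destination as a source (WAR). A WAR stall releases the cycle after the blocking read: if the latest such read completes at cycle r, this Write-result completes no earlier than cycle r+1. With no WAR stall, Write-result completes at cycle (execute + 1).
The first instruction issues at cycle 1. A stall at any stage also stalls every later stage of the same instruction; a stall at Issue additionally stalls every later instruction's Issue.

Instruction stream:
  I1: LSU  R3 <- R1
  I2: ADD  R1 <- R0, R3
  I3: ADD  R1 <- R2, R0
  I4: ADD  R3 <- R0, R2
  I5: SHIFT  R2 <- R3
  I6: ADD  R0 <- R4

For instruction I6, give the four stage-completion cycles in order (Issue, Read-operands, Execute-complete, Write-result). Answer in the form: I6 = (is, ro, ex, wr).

I1 -> (1, 2, 3, 4)
I2 -> (2, 5, 7, 8)  // RAW R3: wait I1 write@4
I3 -> (9, 10, 12, 13)  // struct: ADD busy until I2 writes@8
I4 -> (14, 15, 17, 18)  // struct: ADD busy until I3 writes@13
I5 -> (15, 19, 20, 21)  // RAW R3: wait I4 write@18
I6 -> (19, 20, 22, 23)  // struct: ADD busy until I4 writes@18

I6 = (19, 20, 22, 23)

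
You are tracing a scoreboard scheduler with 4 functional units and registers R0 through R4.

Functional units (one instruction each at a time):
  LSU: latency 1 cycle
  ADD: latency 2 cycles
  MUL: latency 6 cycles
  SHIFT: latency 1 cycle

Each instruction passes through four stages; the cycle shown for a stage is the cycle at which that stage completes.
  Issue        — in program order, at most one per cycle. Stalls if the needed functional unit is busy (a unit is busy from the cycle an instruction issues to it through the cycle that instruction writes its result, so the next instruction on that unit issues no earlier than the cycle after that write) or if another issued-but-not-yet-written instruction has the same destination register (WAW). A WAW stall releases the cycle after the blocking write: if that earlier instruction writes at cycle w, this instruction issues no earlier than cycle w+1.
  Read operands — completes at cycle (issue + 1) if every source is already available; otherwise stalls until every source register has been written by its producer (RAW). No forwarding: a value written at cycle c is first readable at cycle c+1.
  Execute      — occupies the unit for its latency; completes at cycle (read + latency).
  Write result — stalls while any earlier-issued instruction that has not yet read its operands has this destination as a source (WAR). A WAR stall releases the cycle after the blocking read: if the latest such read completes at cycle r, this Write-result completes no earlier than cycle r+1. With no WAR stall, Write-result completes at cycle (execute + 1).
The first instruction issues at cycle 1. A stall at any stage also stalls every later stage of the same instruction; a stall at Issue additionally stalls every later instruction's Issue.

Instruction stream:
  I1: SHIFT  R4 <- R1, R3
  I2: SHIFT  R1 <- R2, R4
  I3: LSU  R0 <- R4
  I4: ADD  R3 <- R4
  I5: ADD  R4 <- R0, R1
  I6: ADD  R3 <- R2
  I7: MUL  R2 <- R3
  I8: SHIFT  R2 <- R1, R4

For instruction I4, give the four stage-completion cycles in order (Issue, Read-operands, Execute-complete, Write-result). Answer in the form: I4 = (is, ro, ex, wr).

c1: I1→SHIFT
c2: I1 RO
c3: I1 EX
c4: I1 WR R4
c5: I2→SHIFT
c6: I2 RO, I3→LSU
c7: I2 EX, I3 RO, I4→ADD
c8: I2 WR R1, I3 EX, I4 RO
c9: I3 WR R0
c10: I4 EX
c11: I4 WR R3
c12: I5→ADD
c13: I5 RO
c15: I5 EX
c16: I5 WR R4
c17: I6→ADD
c18: I6 RO, I7→MUL
c20: I6 EX
c21: I6 WR R3
c22: I7 RO
c28: I7 EX
c29: I7 WR R2
c30: I8→SHIFT
c31: I8 RO
c32: I8 EX
c33: I8 WR R2

I4 = (7, 8, 10, 11)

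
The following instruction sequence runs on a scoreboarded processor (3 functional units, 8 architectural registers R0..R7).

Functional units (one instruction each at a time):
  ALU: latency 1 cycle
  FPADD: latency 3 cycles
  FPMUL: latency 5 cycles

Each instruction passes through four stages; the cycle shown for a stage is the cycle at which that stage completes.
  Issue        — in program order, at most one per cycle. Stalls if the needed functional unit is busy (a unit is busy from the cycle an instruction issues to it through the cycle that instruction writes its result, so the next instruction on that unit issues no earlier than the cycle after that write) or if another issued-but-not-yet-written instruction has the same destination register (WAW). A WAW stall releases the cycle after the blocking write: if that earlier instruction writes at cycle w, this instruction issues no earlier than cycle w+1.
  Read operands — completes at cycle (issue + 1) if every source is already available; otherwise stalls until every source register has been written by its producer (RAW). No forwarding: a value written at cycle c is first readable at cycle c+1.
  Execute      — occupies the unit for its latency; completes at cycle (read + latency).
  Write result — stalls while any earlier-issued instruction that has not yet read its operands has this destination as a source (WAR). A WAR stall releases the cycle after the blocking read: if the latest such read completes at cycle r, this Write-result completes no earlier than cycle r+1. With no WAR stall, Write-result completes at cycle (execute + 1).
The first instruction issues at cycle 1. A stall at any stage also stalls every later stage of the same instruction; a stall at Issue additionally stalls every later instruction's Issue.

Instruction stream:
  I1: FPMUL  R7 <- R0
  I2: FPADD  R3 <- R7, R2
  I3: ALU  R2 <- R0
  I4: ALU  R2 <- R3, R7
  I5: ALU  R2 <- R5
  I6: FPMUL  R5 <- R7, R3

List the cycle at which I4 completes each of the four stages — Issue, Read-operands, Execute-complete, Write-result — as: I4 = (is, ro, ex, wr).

I4 = (11, 14, 15, 16)

I1  is:1  ro:2  ex:7  wr:8
I2  is:2  ro:9  ex:12  wr:13  — RAW R7: wait I1 write@8
I3  is:3  ro:4  ex:5  wr:10  — WAR R2: wait I2 read@9
I4  is:11  ro:14  ex:15  wr:16  — struct: ALU busy until I3 writes@10, RAW R3: wait I2 write@13
I5  is:17  ro:18  ex:19  wr:20  — struct: ALU busy until I4 writes@16
I6  is:18  ro:19  ex:24  wr:25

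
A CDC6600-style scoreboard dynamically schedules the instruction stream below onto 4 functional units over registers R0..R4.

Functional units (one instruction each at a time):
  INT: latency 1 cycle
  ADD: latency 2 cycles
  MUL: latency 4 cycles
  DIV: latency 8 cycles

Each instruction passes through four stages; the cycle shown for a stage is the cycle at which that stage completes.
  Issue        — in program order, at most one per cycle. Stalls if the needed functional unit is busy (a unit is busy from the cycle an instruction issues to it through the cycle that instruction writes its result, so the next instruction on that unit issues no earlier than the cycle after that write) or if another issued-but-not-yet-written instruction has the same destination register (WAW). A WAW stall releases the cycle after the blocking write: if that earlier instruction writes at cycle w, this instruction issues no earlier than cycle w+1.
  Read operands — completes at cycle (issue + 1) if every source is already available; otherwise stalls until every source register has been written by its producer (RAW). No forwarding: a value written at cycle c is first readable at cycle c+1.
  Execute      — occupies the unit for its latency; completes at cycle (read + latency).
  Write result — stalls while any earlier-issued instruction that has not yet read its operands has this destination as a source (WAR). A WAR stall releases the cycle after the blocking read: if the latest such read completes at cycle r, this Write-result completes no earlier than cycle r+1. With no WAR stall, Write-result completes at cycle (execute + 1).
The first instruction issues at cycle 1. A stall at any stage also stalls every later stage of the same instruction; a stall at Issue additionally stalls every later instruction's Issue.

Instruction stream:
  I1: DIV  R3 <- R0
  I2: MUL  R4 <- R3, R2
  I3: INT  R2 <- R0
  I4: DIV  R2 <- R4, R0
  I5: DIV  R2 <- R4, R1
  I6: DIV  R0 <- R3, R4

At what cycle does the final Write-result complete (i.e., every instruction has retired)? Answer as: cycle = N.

1) issue 1, read 2, done 10, write 11
2) issue 2, read 12, done 16, write 17  <RAW R3: wait I1 write@11>
3) issue 3, read 4, done 5, write 13  <WAR R2: wait I2 read@12>
4) issue 14, read 18, done 26, write 27  <WAW R2: wait I3 write@13 / RAW R4: wait I2 write@17>
5) issue 28, read 29, done 37, write 38  <struct: DIV busy until I4 writes@27>
6) issue 39, read 40, done 48, write 49  <struct: DIV busy until I5 writes@38>

cycle = 49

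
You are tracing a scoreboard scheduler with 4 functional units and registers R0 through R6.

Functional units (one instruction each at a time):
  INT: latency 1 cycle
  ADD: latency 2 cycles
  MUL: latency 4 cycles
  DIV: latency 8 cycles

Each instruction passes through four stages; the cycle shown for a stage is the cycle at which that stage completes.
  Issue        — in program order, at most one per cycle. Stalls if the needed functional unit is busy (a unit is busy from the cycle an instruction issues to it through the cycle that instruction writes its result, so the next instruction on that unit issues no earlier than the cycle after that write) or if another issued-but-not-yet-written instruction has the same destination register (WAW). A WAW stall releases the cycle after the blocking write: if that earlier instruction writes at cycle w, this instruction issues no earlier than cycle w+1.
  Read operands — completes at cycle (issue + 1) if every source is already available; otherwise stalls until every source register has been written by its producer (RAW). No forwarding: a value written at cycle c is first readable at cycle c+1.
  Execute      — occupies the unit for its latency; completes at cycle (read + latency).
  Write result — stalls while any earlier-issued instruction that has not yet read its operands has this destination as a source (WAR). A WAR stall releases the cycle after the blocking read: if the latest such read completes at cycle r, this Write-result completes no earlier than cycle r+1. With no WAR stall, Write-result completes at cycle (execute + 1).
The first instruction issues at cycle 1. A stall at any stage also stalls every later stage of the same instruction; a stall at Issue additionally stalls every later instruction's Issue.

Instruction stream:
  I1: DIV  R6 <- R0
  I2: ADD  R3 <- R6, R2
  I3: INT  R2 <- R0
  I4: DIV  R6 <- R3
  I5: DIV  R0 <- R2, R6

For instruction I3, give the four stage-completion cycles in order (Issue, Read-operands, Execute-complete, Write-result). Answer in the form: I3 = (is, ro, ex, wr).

I3 = (3, 4, 5, 13)

I1: IS=1 RO=2 EX=10 WR=11
I2: IS=2 RO=12 EX=14 WR=15  [RAW R6: wait I1 write@11]
I3: IS=3 RO=4 EX=5 WR=13  [WAR R2: wait I2 read@12]
I4: IS=12 RO=16 EX=24 WR=25  [struct: DIV busy until I1 writes@11; RAW R3: wait I2 write@15]
I5: IS=26 RO=27 EX=35 WR=36  [struct: DIV busy until I4 writes@25]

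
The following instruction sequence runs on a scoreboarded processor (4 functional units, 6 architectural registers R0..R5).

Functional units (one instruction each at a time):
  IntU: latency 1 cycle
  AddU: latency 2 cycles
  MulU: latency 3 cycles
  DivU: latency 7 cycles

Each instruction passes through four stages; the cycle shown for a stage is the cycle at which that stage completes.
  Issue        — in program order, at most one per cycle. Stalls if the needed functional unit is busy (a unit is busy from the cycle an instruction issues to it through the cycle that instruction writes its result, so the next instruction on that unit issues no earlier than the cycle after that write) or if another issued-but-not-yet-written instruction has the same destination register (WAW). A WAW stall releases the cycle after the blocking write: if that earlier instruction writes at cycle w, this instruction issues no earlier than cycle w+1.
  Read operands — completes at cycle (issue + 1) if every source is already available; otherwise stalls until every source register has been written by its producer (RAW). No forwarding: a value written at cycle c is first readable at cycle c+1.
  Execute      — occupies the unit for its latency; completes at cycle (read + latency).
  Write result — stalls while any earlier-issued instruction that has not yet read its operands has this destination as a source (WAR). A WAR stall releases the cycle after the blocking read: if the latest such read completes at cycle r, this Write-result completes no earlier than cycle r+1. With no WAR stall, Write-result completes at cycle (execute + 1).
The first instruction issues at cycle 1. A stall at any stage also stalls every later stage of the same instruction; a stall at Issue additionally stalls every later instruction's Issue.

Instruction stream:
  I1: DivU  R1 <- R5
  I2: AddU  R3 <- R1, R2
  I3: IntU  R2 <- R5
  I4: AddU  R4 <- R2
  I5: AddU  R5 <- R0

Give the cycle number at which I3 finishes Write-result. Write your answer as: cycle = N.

cycle = 12

I1: IS=1 RO=2 EX=9 WR=10
I2: IS=2 RO=11 EX=13 WR=14  [RAW R1: wait I1 write@10]
I3: IS=3 RO=4 EX=5 WR=12  [WAR R2: wait I2 read@11]
I4: IS=15 RO=16 EX=18 WR=19  [struct: AddU busy until I2 writes@14]
I5: IS=20 RO=21 EX=23 WR=24  [struct: AddU busy until I4 writes@19]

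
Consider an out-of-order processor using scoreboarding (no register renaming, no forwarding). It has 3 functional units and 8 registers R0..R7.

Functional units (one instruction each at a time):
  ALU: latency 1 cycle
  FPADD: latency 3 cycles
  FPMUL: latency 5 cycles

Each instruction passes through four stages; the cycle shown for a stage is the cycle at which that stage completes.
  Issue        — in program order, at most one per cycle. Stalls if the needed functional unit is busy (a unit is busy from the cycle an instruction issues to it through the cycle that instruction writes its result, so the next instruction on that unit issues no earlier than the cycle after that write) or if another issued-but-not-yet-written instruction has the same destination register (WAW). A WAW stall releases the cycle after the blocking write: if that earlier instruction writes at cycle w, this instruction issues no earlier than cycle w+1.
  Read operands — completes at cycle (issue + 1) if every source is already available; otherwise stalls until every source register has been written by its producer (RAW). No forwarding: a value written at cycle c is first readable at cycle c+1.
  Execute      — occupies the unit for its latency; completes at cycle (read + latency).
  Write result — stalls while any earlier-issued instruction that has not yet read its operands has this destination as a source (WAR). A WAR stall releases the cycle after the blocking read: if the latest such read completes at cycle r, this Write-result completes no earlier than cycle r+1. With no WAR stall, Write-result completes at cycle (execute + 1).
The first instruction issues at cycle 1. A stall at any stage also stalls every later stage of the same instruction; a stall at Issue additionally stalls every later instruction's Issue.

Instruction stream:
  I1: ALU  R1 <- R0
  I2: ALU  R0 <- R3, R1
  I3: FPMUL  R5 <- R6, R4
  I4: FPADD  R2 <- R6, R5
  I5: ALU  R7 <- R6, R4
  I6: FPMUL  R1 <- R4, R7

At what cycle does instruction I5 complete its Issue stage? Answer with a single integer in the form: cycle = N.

[I1] 1/2/3/4
[I2] 5/6/7/8  (struct: ALU busy until I1 writes@4)
[I3] 6/7/12/13
[I4] 7/14/17/18  (RAW R5: wait I3 write@13)
[I5] 9/10/11/12  (struct: ALU busy until I2 writes@8)
[I6] 14/15/20/21  (struct: FPMUL busy until I3 writes@13)

cycle = 9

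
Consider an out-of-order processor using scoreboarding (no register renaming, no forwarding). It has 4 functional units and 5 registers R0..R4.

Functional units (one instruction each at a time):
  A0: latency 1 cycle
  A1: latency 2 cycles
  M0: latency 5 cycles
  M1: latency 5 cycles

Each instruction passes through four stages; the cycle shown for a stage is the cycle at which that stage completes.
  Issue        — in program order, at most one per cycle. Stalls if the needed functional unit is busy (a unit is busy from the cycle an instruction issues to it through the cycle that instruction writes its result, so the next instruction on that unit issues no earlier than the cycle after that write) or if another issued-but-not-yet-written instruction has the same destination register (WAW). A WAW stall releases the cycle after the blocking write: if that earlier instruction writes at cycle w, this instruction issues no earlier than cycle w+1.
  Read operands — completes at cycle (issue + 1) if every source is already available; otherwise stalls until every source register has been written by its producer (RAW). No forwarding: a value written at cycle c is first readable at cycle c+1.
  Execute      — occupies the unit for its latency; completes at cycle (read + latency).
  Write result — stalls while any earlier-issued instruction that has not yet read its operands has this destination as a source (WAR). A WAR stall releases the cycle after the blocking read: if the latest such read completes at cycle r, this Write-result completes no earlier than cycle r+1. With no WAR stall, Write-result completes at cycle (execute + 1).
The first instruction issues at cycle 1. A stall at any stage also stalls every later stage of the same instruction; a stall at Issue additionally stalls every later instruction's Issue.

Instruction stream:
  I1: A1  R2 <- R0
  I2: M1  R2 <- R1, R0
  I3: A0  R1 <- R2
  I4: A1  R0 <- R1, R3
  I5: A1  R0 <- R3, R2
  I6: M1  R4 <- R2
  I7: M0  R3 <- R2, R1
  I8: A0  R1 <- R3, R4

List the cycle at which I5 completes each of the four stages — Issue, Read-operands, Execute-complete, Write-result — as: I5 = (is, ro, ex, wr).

I5 = (21, 22, 24, 25)

cycle 1: I1 dispatched to A1
cycle 2: I1 operands ready
cycle 4: I1 complete
cycle 5: R2←I1
cycle 6: I2 dispatched to M1
cycle 7: I2 operands ready; I3 dispatched to A0
cycle 8: I4 dispatched to A1
cycle 12: I2 complete
cycle 13: R2←I2
cycle 14: I3 operands ready
cycle 15: I3 complete
cycle 16: R1←I3
cycle 17: I4 operands ready
cycle 19: I4 complete
cycle 20: R0←I4
cycle 21: I5 dispatched to A1
cycle 22: I5 operands ready; I6 dispatched to M1
cycle 23: I6 operands ready; I7 dispatched to M0
cycle 24: I5 complete; I7 operands ready; I8 dispatched to A0
cycle 25: R0←I5
cycle 28: I6 complete
cycle 29: R4←I6; I7 complete
cycle 30: R3←I7
cycle 31: I8 operands ready
cycle 32: I8 complete
cycle 33: R1←I8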